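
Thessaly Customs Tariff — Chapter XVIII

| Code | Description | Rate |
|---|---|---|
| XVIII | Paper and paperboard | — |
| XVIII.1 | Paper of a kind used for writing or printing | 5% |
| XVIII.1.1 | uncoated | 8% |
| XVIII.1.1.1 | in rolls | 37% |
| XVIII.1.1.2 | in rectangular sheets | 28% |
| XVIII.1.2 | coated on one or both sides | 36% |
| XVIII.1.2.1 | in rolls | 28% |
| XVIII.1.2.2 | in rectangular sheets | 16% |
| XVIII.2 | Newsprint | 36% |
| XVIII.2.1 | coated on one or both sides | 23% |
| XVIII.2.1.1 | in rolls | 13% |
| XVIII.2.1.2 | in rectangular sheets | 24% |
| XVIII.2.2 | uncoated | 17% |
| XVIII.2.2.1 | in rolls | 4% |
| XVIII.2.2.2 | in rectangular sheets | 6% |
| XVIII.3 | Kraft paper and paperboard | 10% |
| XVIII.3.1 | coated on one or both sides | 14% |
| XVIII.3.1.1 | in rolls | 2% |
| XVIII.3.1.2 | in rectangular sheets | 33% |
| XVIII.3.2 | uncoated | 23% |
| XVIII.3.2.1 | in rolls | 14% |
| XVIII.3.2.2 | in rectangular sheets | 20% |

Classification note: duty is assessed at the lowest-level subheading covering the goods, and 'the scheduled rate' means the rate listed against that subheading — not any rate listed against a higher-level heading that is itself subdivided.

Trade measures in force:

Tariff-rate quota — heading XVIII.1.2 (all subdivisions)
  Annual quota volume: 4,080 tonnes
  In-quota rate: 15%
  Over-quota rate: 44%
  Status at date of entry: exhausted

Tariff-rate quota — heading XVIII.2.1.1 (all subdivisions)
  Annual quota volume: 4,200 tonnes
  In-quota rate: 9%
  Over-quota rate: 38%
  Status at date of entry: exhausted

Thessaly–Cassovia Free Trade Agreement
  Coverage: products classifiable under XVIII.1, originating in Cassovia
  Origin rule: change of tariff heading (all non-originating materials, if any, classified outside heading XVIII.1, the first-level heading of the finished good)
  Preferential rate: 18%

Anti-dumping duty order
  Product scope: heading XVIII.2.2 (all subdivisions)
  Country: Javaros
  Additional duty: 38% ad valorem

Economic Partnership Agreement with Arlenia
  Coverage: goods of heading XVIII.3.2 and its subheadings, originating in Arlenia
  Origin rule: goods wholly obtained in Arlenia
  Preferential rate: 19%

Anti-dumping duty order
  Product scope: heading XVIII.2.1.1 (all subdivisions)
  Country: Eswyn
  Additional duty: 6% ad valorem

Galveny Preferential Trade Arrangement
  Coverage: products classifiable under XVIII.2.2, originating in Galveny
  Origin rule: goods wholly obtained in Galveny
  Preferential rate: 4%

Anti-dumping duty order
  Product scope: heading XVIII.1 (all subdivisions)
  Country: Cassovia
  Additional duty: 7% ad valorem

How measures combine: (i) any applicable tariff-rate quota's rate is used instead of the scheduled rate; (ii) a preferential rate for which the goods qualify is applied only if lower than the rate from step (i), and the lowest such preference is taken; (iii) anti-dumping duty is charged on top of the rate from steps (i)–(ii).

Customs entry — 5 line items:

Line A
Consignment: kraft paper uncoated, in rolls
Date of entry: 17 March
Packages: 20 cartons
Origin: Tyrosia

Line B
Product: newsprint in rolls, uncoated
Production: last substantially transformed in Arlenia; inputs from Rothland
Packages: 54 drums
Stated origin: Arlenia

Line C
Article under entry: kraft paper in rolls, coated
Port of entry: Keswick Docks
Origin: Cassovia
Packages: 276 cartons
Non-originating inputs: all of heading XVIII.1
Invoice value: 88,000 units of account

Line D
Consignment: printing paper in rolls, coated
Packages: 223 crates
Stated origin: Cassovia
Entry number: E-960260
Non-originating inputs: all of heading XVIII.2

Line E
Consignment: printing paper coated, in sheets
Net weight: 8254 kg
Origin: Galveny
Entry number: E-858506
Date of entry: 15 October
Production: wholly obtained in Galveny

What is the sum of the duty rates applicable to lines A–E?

89%

Line A: kraft paper → XVIII.3; uncoated → XVIII.3.2; in rolls → XVIII.3.2.1. Scheduled 14%. No special measure applies. → 14%.
Line B: newsprint → XVIII.2; uncoated → XVIII.2.2; in rolls → XVIII.2.2.1. Scheduled 4%. Arlenia agreement on XVIII.3.2: XVIII.2.2.1 not covered. → 4%.
Line C: kraft paper → XVIII.3; coated → XVIII.3.1; in rolls → XVIII.3.1.1. Scheduled 2%. Cassovia agreement on XVIII.1: XVIII.3.1.1 not covered. → 2%.
Line D: printing paper → XVIII.1; coated → XVIII.1.2; in rolls → XVIII.1.2.1. Scheduled 28%. quota on XVIII.1.2 exhausted → over-quota 44%; Cassovia agreement on XVIII.1: CTH met → 18% available; preferential 18%; anti-dumping (Cassovia, XVIII.1): +7%; total 18% + 7% = 25%. → 25%.
Line E: printing paper → XVIII.1; coated → XVIII.1.2; in sheets → XVIII.1.2.2. Scheduled 16%. quota on XVIII.1.2 exhausted → over-quota 44%; Galveny agreement on XVIII.2.2: XVIII.1.2.2 not covered. → 44%.
Sum: 14% + 4% + 2% + 25% + 44% = 89%.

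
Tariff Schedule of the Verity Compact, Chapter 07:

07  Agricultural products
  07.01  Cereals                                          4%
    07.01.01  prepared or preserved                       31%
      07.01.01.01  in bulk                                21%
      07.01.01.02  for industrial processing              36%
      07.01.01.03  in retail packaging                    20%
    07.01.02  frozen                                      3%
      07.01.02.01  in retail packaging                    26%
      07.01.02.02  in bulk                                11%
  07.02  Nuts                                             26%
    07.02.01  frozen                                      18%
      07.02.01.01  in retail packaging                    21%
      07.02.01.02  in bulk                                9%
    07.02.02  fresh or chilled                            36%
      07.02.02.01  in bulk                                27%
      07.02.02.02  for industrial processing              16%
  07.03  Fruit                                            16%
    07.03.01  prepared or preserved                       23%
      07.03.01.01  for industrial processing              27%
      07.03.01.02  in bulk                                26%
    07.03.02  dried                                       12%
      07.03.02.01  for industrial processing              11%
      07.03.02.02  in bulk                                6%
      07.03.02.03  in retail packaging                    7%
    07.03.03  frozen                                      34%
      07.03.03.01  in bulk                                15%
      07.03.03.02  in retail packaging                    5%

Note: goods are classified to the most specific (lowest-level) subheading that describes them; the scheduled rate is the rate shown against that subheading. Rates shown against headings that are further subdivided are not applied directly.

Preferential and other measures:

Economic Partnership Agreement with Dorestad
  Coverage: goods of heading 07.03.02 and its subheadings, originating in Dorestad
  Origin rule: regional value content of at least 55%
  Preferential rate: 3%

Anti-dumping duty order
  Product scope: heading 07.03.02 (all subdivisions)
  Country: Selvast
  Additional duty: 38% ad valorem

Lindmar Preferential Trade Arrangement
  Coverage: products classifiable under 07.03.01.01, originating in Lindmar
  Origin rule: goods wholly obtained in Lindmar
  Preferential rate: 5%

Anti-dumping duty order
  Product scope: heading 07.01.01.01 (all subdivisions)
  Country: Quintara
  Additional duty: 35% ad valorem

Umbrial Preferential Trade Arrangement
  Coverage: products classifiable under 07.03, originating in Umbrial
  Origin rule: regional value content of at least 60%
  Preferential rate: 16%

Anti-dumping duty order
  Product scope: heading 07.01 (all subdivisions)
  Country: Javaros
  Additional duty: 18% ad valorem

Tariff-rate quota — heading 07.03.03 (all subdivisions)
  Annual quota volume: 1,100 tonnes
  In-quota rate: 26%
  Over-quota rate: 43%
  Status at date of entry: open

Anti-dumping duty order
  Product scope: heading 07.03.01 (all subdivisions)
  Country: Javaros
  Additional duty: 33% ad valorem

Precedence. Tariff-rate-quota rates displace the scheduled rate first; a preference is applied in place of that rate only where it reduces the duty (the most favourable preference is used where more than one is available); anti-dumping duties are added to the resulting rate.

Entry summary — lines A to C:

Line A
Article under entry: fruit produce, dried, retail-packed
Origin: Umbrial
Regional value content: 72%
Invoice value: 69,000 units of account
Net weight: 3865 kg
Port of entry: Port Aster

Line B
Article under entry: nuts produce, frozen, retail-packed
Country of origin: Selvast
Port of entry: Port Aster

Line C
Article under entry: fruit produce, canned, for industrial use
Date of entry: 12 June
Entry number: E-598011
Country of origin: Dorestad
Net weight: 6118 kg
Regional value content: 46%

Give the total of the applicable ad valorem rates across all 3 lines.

55%

Line A: fruit → 07.03; dried → 07.03.02; retail-packed → 07.03.02.03. Scheduled 7%. Umbrial agreement on 07.03: RVC ≥ 60% → 16% available; preference 16% not lower than 7% → no reduction. → 7%.
Line B: nuts → 07.02; frozen → 07.02.01; retail-packed → 07.02.01.01. Scheduled 21%. No special measure applies. → 21%.
Line C: fruit → 07.03; canned → 07.03.01; for industrial use → 07.03.01.01. Scheduled 27%. Dorestad agreement on 07.03.02: 07.03.01.01 not covered. → 27%.
Sum: 7% + 21% + 27% = 55%.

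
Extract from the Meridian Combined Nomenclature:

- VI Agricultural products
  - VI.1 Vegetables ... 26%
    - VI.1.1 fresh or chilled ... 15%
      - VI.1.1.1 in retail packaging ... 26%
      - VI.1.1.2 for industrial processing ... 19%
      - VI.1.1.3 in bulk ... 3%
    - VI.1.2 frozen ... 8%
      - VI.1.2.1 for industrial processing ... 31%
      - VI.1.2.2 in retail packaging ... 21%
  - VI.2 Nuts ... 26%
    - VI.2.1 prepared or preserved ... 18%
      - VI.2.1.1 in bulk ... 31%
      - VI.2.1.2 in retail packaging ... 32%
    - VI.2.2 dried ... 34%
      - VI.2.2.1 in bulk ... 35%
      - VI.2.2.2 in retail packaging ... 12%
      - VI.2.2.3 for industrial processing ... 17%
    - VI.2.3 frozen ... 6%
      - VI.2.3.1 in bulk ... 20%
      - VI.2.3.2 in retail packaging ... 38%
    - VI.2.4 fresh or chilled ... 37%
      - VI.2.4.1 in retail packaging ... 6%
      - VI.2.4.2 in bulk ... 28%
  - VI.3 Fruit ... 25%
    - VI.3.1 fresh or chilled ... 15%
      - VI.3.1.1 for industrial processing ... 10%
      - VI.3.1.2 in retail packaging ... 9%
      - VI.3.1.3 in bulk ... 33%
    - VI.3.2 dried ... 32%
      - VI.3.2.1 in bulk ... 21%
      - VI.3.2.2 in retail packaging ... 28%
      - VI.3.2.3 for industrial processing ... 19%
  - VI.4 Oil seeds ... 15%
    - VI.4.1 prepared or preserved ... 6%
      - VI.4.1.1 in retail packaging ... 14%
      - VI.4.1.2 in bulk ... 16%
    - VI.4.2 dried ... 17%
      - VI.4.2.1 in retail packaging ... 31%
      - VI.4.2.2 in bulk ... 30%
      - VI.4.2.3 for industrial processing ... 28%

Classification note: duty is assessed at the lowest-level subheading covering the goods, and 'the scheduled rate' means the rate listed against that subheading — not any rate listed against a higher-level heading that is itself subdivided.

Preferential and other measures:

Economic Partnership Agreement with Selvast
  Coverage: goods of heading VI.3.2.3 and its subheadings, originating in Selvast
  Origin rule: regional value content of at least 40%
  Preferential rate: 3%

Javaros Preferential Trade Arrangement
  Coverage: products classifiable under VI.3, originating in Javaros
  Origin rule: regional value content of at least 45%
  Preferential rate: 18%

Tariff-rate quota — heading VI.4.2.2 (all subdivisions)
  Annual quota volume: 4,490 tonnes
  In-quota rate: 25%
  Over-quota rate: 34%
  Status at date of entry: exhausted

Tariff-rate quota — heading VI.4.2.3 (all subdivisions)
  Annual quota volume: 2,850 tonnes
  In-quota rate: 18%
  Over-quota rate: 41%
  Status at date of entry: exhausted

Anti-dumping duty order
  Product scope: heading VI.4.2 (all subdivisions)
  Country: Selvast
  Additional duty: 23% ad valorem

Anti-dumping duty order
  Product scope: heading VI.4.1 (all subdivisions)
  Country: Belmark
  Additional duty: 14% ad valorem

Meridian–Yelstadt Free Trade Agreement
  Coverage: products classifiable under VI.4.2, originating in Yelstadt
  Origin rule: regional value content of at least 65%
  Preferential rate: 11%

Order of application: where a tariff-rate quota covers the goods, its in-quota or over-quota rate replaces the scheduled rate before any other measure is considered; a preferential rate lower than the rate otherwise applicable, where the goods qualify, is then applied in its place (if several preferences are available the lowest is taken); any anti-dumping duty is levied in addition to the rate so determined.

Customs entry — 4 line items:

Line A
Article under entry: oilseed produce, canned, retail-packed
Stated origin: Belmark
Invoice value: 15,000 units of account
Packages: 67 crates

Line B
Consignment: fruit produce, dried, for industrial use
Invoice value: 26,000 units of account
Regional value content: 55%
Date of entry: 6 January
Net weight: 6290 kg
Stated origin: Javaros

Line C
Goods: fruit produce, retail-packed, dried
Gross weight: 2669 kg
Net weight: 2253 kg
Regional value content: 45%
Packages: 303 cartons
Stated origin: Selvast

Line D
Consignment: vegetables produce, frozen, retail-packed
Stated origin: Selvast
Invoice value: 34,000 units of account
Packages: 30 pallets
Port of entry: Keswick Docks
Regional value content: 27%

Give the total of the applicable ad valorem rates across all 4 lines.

95%

Line A: oilseed → VI.4; canned → VI.4.1; retail-packed → VI.4.1.1. Scheduled 14%. anti-dumping (Belmark, VI.4.1): +14%; total 14% + 14% = 28%. → 28%.
Line B: fruit → VI.3; dried → VI.3.2; for industrial use → VI.3.2.3. Scheduled 19%. Javaros agreement on VI.3: RVC ≥ 45% → 18% available; preferential 18%. → 18%.
Line C: fruit → VI.3; dried → VI.3.2; retail-packed → VI.3.2.2. Scheduled 28%. Selvast agreement on VI.3.2.3: VI.3.2.2 not covered. → 28%.
Line D: vegetables → VI.1; frozen → VI.1.2; retail-packed → VI.1.2.2. Scheduled 21%. Selvast agreement on VI.3.2.3: VI.1.2.2 not covered. → 21%.
Sum: 28% + 18% + 28% + 21% = 95%.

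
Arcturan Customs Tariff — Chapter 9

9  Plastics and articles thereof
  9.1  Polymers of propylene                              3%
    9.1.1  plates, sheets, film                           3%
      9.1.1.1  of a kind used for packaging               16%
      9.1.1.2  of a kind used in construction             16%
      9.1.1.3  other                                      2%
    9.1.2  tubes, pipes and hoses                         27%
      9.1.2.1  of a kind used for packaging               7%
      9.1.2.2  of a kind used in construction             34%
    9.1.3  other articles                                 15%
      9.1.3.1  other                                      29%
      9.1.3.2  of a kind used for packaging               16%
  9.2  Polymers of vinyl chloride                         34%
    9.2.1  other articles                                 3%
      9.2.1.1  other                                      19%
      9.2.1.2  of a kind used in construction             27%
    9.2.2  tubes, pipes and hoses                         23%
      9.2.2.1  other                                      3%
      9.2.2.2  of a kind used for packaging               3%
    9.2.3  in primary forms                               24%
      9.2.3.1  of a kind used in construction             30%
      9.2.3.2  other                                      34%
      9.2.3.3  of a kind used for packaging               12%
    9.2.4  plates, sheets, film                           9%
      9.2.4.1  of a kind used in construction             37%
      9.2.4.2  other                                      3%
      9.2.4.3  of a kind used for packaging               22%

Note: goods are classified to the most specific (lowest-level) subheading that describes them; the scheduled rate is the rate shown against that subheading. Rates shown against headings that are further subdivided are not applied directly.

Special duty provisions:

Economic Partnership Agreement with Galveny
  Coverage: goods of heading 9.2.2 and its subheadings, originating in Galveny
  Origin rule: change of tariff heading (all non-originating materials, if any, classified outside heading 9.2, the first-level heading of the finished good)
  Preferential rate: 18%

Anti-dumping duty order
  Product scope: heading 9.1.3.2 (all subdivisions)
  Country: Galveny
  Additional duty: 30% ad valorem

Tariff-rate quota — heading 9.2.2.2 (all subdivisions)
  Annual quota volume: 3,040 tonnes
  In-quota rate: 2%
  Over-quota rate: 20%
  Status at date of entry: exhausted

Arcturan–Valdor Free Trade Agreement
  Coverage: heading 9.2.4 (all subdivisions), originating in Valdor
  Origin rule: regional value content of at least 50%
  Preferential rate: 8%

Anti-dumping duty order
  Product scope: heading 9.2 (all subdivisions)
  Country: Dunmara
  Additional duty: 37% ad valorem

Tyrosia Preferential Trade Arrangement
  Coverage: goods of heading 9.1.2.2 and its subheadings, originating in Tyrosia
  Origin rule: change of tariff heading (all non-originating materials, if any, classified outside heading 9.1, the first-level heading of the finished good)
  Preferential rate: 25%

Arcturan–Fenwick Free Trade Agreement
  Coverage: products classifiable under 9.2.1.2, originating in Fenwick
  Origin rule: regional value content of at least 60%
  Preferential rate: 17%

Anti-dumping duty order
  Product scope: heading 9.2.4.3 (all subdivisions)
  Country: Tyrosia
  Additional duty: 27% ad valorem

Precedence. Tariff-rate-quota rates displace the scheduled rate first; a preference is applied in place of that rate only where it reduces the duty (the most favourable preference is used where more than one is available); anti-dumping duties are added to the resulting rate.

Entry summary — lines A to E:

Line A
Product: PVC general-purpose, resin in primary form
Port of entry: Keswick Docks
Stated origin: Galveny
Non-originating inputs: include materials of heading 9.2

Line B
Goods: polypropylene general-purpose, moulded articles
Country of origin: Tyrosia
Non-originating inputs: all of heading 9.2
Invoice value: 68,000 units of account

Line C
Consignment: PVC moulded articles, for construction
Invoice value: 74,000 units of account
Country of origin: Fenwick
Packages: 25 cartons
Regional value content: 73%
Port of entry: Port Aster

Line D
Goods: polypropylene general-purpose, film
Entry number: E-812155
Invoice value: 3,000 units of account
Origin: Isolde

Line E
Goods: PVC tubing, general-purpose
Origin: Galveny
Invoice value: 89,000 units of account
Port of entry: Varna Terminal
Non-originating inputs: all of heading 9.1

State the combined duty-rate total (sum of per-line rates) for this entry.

Line A: PVC → 9.2; resin in primary form → 9.2.3; general-purpose → 9.2.3.2. Scheduled 34%. Galveny agreement on 9.2.2: 9.2.3.2 not covered. → 34%.
Line B: polypropylene → 9.1; moulded articles → 9.1.3; general-purpose → 9.1.3.1. Scheduled 29%. Tyrosia agreement on 9.1.2.2: 9.1.3.1 not covered. → 29%.
Line C: PVC → 9.2; moulded articles → 9.2.1; for construction → 9.2.1.2. Scheduled 27%. Fenwick agreement on 9.2.1.2: RVC ≥ 60% → 17% available; preferential 17%. → 17%.
Line D: polypropylene → 9.1; film → 9.1.1; general-purpose → 9.1.1.3. Scheduled 2%. No special measure applies. → 2%.
Line E: PVC → 9.2; tubing → 9.2.2; general-purpose → 9.2.2.1. Scheduled 3%. Galveny agreement on 9.2.2: CTH met → 18% available; preference 18% not lower than 3% → no reduction. → 3%.
Sum: 34% + 29% + 17% + 2% + 3% = 85%.

85%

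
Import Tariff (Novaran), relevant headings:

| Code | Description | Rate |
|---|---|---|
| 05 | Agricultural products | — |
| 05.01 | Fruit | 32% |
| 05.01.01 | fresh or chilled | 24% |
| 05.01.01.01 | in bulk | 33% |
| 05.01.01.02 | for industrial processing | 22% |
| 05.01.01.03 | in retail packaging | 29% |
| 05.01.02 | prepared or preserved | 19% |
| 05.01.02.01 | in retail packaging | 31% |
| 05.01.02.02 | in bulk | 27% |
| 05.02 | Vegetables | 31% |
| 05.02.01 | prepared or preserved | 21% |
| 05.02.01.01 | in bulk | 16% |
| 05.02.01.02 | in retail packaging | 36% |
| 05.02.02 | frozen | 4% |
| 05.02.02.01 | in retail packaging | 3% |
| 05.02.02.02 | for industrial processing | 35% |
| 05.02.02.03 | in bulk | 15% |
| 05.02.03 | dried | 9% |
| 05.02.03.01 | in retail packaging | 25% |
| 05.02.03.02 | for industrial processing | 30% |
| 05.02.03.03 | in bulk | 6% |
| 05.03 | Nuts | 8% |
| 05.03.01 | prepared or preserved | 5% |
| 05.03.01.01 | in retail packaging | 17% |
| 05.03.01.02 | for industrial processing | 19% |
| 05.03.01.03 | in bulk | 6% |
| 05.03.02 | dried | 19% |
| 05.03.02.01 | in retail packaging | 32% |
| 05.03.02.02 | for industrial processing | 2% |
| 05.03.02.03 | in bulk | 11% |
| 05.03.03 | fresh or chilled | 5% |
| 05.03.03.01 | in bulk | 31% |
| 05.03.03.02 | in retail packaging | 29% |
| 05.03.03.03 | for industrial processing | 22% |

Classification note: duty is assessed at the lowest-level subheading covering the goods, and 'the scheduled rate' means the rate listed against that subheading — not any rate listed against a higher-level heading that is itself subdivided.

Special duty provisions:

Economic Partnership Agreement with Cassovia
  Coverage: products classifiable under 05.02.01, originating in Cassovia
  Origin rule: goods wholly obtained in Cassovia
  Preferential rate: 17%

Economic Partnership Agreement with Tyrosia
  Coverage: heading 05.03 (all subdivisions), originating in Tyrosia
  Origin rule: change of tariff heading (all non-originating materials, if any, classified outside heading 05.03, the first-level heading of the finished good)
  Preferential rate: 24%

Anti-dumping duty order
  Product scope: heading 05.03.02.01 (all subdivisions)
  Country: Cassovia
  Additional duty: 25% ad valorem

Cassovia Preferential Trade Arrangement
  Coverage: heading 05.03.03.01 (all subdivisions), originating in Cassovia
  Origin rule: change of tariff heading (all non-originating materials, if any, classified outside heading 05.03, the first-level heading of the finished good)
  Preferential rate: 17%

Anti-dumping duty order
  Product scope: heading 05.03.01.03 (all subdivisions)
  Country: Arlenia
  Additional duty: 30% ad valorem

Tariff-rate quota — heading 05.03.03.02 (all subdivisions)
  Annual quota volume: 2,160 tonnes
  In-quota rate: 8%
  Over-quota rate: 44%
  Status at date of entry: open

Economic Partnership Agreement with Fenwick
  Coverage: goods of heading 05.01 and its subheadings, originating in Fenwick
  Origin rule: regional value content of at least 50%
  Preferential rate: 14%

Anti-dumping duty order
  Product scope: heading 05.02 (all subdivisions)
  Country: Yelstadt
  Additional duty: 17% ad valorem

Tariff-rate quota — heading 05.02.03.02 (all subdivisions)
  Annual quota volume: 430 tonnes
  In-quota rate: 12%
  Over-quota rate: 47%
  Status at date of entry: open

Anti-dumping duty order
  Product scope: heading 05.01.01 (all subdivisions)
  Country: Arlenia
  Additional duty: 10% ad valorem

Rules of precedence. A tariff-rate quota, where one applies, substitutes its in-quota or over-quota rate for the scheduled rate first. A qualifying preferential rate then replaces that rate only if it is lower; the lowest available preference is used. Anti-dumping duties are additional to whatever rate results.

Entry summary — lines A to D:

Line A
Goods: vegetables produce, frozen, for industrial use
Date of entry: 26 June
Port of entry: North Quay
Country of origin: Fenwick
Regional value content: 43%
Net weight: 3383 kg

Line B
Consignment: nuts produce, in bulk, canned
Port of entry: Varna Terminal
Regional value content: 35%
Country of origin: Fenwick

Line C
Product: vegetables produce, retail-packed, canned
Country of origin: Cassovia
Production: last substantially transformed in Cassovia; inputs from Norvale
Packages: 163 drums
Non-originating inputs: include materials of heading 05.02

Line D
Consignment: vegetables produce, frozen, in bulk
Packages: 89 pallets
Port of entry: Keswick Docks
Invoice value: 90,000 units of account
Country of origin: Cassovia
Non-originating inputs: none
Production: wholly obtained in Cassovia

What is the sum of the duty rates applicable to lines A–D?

92%

Line A: vegetables → 05.02; frozen → 05.02.02; for industrial use → 05.02.02.02. Scheduled 35%. Fenwick agreement on 05.01: 05.02.02.02 not covered. → 35%.
Line B: nuts → 05.03; canned → 05.03.01; in bulk → 05.03.01.03. Scheduled 6%. Fenwick agreement on 05.01: 05.03.01.03 not covered. → 6%.
Line C: vegetables → 05.02; canned → 05.02.01; retail-packed → 05.02.01.02. Scheduled 36%. Cassovia agreement on 05.02.01: not wholly obtained; Cassovia agreement on 05.03.03.01: 05.02.01.02 not covered. → 36%.
Line D: vegetables → 05.02; frozen → 05.02.02; in bulk → 05.02.02.03. Scheduled 15%. Cassovia agreement on 05.02.01: 05.02.02.03 not covered; Cassovia agreement on 05.03.03.01: 05.02.02.03 not covered. → 15%.
Sum: 35% + 6% + 36% + 15% = 92%.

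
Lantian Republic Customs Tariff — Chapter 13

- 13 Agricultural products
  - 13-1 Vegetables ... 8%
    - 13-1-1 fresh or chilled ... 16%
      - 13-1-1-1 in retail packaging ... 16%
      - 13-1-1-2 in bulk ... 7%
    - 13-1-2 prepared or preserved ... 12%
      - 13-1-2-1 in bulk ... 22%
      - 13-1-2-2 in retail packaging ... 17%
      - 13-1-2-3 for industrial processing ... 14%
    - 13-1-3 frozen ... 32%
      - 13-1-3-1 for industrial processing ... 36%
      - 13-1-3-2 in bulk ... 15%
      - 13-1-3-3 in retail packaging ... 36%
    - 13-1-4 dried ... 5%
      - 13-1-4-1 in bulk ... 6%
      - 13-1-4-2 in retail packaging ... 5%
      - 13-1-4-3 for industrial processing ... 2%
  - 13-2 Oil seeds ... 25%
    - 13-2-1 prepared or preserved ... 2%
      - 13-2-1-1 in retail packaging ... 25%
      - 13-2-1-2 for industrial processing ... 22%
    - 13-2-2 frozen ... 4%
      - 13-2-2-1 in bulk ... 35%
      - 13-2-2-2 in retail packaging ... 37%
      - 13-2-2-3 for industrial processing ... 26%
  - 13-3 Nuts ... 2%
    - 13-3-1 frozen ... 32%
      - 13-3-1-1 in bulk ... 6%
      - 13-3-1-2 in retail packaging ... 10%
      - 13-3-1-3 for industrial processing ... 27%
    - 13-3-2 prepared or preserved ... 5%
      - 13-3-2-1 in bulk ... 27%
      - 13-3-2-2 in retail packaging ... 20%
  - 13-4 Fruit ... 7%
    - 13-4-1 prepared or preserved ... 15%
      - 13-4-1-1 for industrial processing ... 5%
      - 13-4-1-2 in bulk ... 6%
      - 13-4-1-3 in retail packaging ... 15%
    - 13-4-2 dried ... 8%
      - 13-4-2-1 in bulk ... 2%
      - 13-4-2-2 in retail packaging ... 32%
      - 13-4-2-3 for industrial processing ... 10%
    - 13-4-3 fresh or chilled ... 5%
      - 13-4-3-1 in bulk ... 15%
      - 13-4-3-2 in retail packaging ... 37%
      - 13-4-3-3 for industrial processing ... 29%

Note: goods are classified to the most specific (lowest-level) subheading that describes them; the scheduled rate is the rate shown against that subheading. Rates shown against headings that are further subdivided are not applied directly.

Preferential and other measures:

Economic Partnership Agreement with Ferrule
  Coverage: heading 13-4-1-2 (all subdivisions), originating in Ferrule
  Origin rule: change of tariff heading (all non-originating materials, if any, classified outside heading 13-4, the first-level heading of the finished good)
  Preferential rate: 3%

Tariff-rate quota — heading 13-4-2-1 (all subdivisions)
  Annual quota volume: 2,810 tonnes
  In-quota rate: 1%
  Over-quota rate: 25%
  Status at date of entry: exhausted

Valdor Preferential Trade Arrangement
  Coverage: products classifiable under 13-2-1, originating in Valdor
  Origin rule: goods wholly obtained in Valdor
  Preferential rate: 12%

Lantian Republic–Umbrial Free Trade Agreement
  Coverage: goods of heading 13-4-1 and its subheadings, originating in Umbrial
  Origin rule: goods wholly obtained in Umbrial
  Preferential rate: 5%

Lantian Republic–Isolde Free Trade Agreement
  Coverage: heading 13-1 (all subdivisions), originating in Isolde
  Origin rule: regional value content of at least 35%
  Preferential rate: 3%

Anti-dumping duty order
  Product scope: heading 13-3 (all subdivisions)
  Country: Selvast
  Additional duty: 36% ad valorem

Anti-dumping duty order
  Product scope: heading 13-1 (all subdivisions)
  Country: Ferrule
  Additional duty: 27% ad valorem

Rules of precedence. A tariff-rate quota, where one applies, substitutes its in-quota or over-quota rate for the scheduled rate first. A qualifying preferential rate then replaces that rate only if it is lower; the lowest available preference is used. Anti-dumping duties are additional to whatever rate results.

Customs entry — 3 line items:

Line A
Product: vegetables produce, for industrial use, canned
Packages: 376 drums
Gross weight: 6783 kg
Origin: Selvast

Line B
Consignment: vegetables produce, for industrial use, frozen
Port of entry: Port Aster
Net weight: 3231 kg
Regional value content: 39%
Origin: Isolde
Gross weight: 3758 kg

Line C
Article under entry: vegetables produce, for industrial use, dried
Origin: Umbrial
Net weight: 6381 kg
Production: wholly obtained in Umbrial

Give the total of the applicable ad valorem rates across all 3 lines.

19%

Line A: vegetables → 13-1; canned → 13-1-2; for industrial use → 13-1-2-3. Scheduled 14%. No special measure applies. → 14%.
Line B: vegetables → 13-1; frozen → 13-1-3; for industrial use → 13-1-3-1. Scheduled 36%. Isolde agreement on 13-1: RVC ≥ 35% → 3% available; preferential 3%. → 3%.
Line C: vegetables → 13-1; dried → 13-1-4; for industrial use → 13-1-4-3. Scheduled 2%. Umbrial agreement on 13-4-1: 13-1-4-3 not covered. → 2%.
Sum: 14% + 3% + 2% = 19%.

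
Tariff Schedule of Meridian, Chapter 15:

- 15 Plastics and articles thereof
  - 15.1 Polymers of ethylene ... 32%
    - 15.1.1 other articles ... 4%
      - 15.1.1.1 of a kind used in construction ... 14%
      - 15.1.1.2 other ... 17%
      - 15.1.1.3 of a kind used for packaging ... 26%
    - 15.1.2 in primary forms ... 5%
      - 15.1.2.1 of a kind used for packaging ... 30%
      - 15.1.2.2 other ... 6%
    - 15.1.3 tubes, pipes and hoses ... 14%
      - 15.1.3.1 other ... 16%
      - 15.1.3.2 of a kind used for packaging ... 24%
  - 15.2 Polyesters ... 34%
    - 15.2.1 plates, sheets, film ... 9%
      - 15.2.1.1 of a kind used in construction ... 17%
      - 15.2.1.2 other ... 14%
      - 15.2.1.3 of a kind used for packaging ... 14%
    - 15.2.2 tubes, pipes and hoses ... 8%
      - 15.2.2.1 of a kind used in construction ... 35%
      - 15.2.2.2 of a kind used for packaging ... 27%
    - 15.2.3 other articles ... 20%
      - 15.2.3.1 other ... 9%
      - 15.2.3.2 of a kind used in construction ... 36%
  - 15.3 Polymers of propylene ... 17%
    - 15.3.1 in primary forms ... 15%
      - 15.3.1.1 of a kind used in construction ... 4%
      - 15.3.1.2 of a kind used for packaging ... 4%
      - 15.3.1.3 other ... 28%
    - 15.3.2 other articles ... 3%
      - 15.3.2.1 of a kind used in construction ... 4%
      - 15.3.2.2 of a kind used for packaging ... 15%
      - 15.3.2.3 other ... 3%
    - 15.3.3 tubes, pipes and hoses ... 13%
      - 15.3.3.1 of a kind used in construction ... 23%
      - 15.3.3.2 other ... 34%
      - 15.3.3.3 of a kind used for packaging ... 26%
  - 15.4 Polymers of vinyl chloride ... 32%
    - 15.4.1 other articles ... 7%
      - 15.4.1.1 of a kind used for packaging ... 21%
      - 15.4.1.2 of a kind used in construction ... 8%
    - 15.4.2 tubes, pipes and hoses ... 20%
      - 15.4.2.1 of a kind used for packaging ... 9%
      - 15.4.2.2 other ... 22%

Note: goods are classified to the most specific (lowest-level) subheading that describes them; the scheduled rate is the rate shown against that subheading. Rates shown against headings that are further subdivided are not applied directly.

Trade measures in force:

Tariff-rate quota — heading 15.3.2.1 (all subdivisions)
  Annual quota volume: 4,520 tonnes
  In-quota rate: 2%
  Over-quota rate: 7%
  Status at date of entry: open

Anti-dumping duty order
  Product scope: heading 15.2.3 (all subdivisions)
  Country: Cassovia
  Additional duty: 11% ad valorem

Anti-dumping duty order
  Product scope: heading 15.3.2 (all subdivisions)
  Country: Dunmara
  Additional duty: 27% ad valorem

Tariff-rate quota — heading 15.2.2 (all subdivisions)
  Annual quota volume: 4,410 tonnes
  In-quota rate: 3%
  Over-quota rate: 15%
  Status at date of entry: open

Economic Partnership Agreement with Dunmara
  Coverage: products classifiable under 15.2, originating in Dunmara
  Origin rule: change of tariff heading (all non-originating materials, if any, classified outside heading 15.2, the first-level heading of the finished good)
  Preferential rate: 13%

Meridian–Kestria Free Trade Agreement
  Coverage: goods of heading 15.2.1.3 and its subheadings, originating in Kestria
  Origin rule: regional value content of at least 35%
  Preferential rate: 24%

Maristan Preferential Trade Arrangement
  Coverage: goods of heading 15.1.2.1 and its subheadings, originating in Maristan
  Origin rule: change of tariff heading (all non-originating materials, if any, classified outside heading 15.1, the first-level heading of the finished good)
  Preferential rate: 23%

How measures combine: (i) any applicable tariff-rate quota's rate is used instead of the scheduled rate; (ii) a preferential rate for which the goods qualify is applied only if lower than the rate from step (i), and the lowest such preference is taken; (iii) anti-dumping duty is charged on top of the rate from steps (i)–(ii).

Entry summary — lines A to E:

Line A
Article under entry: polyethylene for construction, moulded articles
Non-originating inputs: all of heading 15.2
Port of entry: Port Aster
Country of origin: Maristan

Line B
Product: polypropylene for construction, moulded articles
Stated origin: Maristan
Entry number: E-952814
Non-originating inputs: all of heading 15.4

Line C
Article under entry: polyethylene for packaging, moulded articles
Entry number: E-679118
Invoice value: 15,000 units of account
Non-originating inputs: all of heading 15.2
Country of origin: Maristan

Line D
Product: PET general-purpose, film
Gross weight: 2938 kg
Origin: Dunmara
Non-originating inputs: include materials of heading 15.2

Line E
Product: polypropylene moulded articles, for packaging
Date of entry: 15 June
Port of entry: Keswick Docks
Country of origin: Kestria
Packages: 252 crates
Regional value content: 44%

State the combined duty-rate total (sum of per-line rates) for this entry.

71%

Line A: polyethylene → 15.1; moulded articles → 15.1.1; for construction → 15.1.1.1. Scheduled 14%. Maristan agreement on 15.1.2.1: 15.1.1.1 not covered. → 14%.
Line B: polypropylene → 15.3; moulded articles → 15.3.2; for construction → 15.3.2.1. Scheduled 4%. quota on 15.3.2.1 open → in-quota 2%; Maristan agreement on 15.1.2.1: 15.3.2.1 not covered. → 2%.
Line C: polyethylene → 15.1; moulded articles → 15.1.1; for packaging → 15.1.1.3. Scheduled 26%. Maristan agreement on 15.1.2.1: 15.1.1.3 not covered. → 26%.
Line D: PET → 15.2; film → 15.2.1; general-purpose → 15.2.1.2. Scheduled 14%. Dunmara agreement on 15.2: CTH not met. → 14%.
Line E: polypropylene → 15.3; moulded articles → 15.3.2; for packaging → 15.3.2.2. Scheduled 15%. Kestria agreement on 15.2.1.3: 15.3.2.2 not covered. → 15%.
Sum: 14% + 2% + 26% + 14% + 15% = 71%.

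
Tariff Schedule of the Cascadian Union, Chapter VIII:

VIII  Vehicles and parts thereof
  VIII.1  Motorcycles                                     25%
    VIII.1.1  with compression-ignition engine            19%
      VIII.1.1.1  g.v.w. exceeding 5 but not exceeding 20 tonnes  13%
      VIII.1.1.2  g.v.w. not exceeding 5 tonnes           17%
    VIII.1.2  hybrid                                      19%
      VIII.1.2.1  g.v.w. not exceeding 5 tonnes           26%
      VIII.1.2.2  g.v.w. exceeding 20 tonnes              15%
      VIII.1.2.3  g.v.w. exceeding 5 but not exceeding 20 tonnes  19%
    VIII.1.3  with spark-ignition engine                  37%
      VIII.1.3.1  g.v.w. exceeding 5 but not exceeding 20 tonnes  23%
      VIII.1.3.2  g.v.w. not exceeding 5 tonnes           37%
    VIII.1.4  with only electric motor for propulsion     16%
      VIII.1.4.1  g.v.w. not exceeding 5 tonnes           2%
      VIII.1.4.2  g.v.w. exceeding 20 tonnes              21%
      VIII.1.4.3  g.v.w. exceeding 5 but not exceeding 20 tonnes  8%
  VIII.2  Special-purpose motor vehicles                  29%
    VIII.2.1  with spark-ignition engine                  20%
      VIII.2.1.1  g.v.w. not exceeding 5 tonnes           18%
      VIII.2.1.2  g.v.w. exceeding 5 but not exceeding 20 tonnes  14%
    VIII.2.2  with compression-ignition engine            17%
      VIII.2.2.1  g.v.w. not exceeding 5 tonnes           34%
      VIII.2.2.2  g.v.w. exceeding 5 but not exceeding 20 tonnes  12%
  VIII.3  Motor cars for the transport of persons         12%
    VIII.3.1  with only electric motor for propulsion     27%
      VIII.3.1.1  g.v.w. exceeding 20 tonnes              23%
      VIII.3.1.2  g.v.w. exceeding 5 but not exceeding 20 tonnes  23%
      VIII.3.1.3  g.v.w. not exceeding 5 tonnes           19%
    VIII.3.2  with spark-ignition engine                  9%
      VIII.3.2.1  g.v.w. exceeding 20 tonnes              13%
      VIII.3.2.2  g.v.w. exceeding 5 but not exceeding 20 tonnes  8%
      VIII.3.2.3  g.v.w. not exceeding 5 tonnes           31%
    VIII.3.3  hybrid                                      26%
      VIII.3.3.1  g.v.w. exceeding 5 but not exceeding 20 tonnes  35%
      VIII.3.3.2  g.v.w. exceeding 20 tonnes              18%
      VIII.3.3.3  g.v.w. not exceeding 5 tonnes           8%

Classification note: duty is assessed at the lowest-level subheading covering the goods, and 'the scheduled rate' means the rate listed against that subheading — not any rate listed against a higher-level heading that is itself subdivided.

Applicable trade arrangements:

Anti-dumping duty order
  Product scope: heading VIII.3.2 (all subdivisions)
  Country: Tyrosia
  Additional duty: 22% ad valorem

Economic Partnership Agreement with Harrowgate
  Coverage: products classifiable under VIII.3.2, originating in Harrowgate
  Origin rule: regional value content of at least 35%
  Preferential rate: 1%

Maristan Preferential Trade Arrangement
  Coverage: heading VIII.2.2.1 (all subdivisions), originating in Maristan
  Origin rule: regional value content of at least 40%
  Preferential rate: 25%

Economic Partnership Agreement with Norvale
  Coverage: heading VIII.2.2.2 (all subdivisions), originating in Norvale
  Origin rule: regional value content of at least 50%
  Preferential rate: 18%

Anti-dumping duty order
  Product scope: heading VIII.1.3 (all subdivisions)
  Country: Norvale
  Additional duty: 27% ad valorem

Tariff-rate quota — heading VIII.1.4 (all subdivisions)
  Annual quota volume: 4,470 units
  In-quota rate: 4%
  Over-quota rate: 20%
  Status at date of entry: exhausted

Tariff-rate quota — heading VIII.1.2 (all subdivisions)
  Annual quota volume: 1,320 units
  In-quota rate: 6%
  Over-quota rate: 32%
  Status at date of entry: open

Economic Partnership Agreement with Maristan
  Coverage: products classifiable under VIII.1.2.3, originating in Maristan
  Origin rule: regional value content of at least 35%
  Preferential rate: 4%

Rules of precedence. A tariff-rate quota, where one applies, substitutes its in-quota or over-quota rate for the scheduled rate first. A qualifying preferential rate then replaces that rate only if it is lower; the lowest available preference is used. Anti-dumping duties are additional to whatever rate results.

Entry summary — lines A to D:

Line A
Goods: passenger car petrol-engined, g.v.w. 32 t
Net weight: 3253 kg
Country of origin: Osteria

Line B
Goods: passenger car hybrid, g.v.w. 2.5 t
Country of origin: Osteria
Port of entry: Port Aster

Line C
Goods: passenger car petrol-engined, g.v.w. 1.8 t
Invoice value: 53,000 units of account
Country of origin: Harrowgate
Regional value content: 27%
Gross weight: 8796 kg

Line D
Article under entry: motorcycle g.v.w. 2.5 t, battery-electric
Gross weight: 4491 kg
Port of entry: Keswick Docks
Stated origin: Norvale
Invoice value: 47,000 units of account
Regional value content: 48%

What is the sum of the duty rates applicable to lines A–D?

72%

Line A: passenger car → VIII.3; petrol-engined → VIII.3.2; g.v.w. 32 t → VIII.3.2.1. Scheduled 13%. No special measure applies. → 13%.
Line B: passenger car → VIII.3; hybrid → VIII.3.3; g.v.w. 2.5 t → VIII.3.3.3. Scheduled 8%. No special measure applies. → 8%.
Line C: passenger car → VIII.3; petrol-engined → VIII.3.2; g.v.w. 1.8 t → VIII.3.2.3. Scheduled 31%. Harrowgate agreement on VIII.3.2: RVC < 35%. → 31%.
Line D: motorcycle → VIII.1; battery-electric → VIII.1.4; g.v.w. 2.5 t → VIII.1.4.1. Scheduled 2%. quota on VIII.1.4 exhausted → over-quota 20%; Norvale agreement on VIII.2.2.2: VIII.1.4.1 not covered. → 20%.
Sum: 13% + 8% + 31% + 20% = 72%.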